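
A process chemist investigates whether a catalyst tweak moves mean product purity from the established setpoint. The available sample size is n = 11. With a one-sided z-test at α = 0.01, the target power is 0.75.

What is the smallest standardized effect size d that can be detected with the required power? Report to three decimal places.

d ≈ 0.905

Need Φ(δ − 2.326) = 0.75, so δ = 2.326 + 0.674 = 3.001.
δ = d·√n ⇒ d = δ/√n = 3.001/√11 = 0.9048.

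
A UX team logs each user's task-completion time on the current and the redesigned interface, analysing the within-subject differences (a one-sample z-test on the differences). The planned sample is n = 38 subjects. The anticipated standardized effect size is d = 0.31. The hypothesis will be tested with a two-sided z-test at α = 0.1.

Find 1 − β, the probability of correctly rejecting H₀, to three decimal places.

Power ≈ 0.605

Noncentrality parameter: δ = d·√n = 0.31 × √38 = 1.9110
Critical value for a two-sided test at α = 0.1: z_{α/2} = 1.645.
Power = Φ(δ − 1.645) + Φ(−δ − 1.645) = Φ(0.266) + Φ(-3.556) = 0.6049 + 0.0002 = 0.6051.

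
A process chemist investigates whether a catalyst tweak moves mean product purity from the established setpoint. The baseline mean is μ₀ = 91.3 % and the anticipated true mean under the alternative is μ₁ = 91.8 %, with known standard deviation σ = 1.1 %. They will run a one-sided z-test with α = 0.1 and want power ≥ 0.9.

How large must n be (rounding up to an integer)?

n = 32

Standardized effect: d = |μ₁ − μ₀| / σ = |91.8 − 91.3| / 1.1 = 0.4545
For power 0.9 need Φ(δ − z_{0.1}) = 0.9, so δ = z_{0.1} + z_{0.10} = 1.282 + 1.282 = 2.563.
δ = d·√n ⇒ n = (δ/d)² = (2.563 / 0.4545)² = 31.80.
Round up to the next whole unit.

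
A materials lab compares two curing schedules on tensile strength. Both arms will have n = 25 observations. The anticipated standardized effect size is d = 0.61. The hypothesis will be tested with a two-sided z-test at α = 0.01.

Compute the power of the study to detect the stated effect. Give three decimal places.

Noncentrality parameter: δ = d·√(n/2) = 0.61 × √(25/2) = 2.1567
Critical value for a two-sided test at α = 0.01: z_{α/2} = 2.576.
Power = Φ(δ − 2.576) + Φ(−δ − 2.576) = Φ(-0.419) + Φ(-4.733) = 0.3376 + 0.0000 = 0.3376.

Power ≈ 0.338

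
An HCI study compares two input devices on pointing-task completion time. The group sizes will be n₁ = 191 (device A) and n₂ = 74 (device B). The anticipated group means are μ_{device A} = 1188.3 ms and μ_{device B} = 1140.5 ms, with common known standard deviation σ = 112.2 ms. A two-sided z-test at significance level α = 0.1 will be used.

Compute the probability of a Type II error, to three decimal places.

Standardized effect: d = |μ_{device A} − μ_{device B}| / σ = |1188.3 − 1140.5| / 112.2 = 0.4260
Noncentrality parameter: δ = d / √(1/n₁ + 1/n₂) = 0.4260 / √(1/191 + 1/74) = 3.1113
Two-sided α = 0.1 → critical value z_{0.05} = 1.645.
Power = Φ(δ − 1.645) + Φ(−δ − 1.645) = Φ(1.466) + Φ(-4.756) = 0.9287 + 0.0000 = 0.9287.
Type II error: β = 1 − power = 1 − 0.9287 = 0.0713.

β ≈ 0.071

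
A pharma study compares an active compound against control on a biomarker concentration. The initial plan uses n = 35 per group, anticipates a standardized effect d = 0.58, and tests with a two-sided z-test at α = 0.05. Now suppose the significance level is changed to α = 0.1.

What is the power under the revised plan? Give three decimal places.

δ = d·√(n/2) = 0.58 × √(35/2) = 2.4263 (unchanged). New critical value: z_{0.05} = 1.645.
Revised power = Φ(δ − 1.645) + Φ(−δ − 1.645) = Φ(0.781) + Φ(-4.071) = 0.7827 + 0.0000 = 0.7828.

Power ≈ 0.783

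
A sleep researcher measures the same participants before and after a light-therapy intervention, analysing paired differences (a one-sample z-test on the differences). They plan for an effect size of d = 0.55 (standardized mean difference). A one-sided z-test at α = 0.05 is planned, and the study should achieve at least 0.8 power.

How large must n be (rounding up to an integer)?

Set Φ(δ − 1.645) = 0.8; then δ − 1.645 = Φ⁻¹(0.8) = 0.842, giving δ = 2.486.
δ = d·√n ⇒ n = (δ/d)² = (2.486 / 0.55)² = 20.44.
Round up to the next whole unit.

n = 21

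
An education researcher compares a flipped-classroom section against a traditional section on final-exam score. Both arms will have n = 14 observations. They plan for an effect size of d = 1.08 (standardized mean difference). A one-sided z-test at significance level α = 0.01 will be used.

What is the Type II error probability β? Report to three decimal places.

β ≈ 0.298

Noncentrality parameter: λ = d·√(n/2) = 1.08 × √(14/2) = 2.8574
One-sided α = 0.01 → critical value z_{0.01} = 2.326.
Power = Φ(λ − 2.326) = Φ(0.531) = 0.7023.
Type II error: β = 1 − power = 1 − 0.7023 = 0.2977.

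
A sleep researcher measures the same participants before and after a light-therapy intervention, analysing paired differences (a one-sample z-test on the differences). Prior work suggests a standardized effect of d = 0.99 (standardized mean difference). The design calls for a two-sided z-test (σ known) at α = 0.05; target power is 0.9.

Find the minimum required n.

For power 0.9 need Φ(δ − z_{0.025}) = 0.9, so δ = z_{0.025} + z_{0.10} = 1.960 + 1.282 = 3.242.
(The Φ(−δ − z_{α/2}) term is vanishingly small for δ > 0 and is dropped in the standard sample-size formula.)
δ = d·√n ⇒ n = (δ/d)² = (3.242 / 0.99)² = 10.72.
Round up to the next whole unit.

n = 11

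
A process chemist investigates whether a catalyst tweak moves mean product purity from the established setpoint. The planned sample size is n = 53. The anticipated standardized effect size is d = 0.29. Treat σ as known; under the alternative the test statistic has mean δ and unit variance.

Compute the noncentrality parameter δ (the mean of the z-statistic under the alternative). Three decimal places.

δ = d·√n = 0.29 × √53 = 2.1112

δ ≈ 2.111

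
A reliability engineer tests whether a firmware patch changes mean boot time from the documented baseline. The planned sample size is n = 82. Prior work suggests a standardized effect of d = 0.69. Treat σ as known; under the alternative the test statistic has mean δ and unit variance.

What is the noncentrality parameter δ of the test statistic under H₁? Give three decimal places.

δ ≈ 6.248

The noncentrality parameter scales effect size by the design's sample-size factor: δ = d·√n = 0.69 × √82 = 6.2482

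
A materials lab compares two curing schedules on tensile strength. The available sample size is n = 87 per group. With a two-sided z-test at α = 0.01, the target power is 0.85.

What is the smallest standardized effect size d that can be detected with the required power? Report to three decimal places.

d ≈ 0.548

Need Φ(δ − 2.576) = 0.85, so δ = 2.576 + 1.036 = 3.612.
(The second rejection-region term Φ(−δ − z_{α/2}) is negligible and dropped.)
δ = d·√(n/2) ⇒ d = δ/√(n/2) = 3.612/√(87/2) = 0.5477.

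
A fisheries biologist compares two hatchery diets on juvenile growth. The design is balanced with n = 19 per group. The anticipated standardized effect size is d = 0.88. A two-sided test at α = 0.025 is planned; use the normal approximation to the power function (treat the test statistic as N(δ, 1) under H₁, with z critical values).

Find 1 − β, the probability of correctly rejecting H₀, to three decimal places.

Power ≈ 0.681

Noncentrality parameter: δ = d·√(n/2) = 0.88 × √(19/2) = 2.7123
Two-sided α = 0.025 → critical value z_{0.0125} = 2.241.
Power = Φ(δ − 2.241) + Φ(−δ − 2.241) = Φ(0.471) + Φ(-4.954) = 0.6812 + 0.0000 = 0.6812.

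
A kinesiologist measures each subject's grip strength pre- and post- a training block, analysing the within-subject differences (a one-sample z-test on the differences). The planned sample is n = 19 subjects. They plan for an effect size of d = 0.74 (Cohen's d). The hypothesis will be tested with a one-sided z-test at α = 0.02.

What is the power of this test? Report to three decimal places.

Noncentrality parameter: δ = d·√n = 0.74 × √19 = 3.2256
One-sided α = 0.02 → critical value z_{0.02} = 2.054.
Power = P(Z > 2.054 − δ) = Φ(1.172) = 0.8794.

Power ≈ 0.879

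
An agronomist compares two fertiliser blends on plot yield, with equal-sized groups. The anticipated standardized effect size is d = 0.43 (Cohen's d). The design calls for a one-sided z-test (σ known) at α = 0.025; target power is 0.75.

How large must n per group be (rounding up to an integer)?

Set Φ(δ − 1.960) = 0.75; then δ − 1.960 = Φ⁻¹(0.75) = 0.674, giving δ = 2.634.
δ = d·√(n/2) ⇒ n = 2(δ/d)² = 2 × (2.634 / 0.43)² = 75.07.
Rounding up, n = 76 per group.

n = 76 per group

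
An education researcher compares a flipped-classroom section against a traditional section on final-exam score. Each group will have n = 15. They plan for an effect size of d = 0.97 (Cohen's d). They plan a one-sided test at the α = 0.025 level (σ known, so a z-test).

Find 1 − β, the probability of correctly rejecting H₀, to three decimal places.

Power ≈ 0.757

Noncentrality parameter: δ = d·√(n/2) = 0.97 × √(15/2) = 2.6565
Critical value for a one-sided test at α = 0.025: z_α = 1.960.
Power = P(Z > 1.960 − δ) = Φ(0.696) = 0.7569.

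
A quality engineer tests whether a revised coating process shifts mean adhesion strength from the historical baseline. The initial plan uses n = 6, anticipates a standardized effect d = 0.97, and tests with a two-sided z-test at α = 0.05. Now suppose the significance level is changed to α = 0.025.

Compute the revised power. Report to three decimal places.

Power ≈ 0.554

δ = d·√n = 0.97 × √6 = 2.3760 (unchanged). New critical value: z_{0.0125} = 2.241.
Revised power = Φ(δ − 2.241) + Φ(−δ − 2.241) = Φ(0.135) + Φ(-4.617) = 0.5535 + 0.0000 = 0.5535.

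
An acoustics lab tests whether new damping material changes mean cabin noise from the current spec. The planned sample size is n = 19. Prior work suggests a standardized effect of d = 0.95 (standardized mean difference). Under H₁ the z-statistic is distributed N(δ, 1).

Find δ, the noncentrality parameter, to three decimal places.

δ ≈ 4.141

The noncentrality parameter scales effect size by the design's sample-size factor: δ = d·√n = 0.95 × √19 = 4.1410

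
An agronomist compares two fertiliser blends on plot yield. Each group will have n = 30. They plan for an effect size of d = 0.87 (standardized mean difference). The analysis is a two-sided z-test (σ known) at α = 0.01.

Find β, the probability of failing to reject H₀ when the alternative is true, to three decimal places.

β ≈ 0.214

Noncentrality parameter: δ = d·√(n/2) = 0.87 × √(30/2) = 3.3695
Critical value for a two-sided test at α = 0.01: z_{α/2} = 2.576.
Power = Φ(δ − 2.576) + Φ(−δ − 2.576) = Φ(0.794) + Φ(-5.945) = 0.7863 + 0.0000 = 0.7863.
Type II error: β = 1 − power = 1 − 0.7863 = 0.2137.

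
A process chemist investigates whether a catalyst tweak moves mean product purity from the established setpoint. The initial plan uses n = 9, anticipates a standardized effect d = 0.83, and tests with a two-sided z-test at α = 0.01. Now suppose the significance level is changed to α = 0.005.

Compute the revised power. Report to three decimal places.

Power ≈ 0.376

δ = d·√n = 0.83 × √9 = 2.4900 (unchanged). New critical value: z_{0.0025} = 2.807.
Revised power = Φ(δ − 2.807) + Φ(−δ − 2.807) = Φ(-0.317) + Φ(-5.297) = 0.3756 + 0.0000 = 0.3756.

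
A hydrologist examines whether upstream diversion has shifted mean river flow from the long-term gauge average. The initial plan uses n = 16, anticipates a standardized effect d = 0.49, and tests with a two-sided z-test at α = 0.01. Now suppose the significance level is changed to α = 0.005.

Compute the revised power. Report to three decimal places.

Power ≈ 0.198

δ = d·√n = 0.49 × √16 = 1.9600 (unchanged). New critical value: z_{0.0025} = 2.807.
Revised power = Φ(δ − 2.807) + Φ(−δ − 2.807) = Φ(-0.847) + Φ(-4.767) = 0.1985 + 0.0000 = 0.1985.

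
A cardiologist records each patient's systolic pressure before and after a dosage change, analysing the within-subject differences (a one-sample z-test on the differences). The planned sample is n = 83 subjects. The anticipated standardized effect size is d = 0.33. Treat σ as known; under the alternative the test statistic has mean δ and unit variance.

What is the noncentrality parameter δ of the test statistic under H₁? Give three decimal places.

The noncentrality parameter scales effect size by the design's sample-size factor: δ = d·√n = 0.33 × √83 = 3.0064

δ ≈ 3.006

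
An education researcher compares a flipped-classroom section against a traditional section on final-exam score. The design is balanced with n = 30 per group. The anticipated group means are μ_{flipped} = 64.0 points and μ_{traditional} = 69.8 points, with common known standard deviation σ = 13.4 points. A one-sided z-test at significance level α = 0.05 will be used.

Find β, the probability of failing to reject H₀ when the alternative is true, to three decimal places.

β ≈ 0.487

Standardized effect: d = |μ_{flipped} − μ_{traditional}| / σ = |64.0 − 69.8| / 13.4 = 0.4328
Noncentrality parameter: δ = d·√(n/2) = 0.4328 × √(30/2) = 1.6764
Critical value for a one-sided test at α = 0.05: z_α = 1.645.
Power = P(Z > 1.645 − δ) = Φ(0.032) = 0.5126.
Type II error: β = 1 − power = 1 − 0.5126 = 0.4874.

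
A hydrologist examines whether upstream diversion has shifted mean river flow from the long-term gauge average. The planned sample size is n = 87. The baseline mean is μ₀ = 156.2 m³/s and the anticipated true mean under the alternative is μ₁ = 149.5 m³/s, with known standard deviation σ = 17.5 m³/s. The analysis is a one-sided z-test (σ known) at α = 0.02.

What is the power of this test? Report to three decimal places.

Power ≈ 0.935

Standardized effect: d = |μ₁ − μ₀| / σ = |149.5 − 156.2| / 17.5 = 0.3829
Noncentrality parameter: δ = d·√n = 0.3829 × √87 = 3.5711
Critical value for a one-sided test at α = 0.02: z_α = 2.054.
Power = Φ(δ − 2.054) = Φ(1.517) = 0.9354.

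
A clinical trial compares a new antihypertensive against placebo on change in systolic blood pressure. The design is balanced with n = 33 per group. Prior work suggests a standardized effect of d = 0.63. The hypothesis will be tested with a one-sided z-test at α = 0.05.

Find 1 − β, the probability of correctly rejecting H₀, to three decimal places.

Noncentrality parameter: δ = d·√(n/2) = 0.63 × √(33/2) = 2.5591
One-sided α = 0.05 → critical value z_{0.05} = 1.645.
Power = P(Z > 1.645 − δ) = Φ(0.914) = 0.8197.

Power ≈ 0.820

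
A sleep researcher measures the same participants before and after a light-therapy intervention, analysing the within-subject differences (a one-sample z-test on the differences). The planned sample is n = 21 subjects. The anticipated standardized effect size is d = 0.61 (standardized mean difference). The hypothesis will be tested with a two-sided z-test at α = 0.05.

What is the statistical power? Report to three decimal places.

Noncentrality parameter: δ = d·√n = 0.61 × √21 = 2.7954
Critical value for a two-sided test at α = 0.05: z_{α/2} = 1.960.
Power = Φ(δ − 1.960) + Φ(−δ − 1.960) = Φ(0.835) + Φ(-4.755) = 0.7983 + 0.0000 = 0.7983.

Power ≈ 0.798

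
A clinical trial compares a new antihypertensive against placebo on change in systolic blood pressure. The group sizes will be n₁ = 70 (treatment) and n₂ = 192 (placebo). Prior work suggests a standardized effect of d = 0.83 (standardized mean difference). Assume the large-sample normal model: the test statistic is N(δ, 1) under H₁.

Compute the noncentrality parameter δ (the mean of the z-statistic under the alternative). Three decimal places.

δ = d / √(1/n₁ + 1/n₂) = 0.83 / √(1/70 + 1/192) = 5.9447

δ ≈ 5.945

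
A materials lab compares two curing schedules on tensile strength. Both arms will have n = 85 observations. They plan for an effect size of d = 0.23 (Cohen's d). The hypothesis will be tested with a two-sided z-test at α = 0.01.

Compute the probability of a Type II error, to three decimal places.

Noncentrality parameter: δ = d·√(n/2) = 0.23 × √(85/2) = 1.4994
Critical value for a two-sided test at α = 0.01: z_{α/2} = 2.576.
Power = Φ(δ − 2.576) + Φ(−δ − 2.576) = Φ(-1.076) + Φ(-4.075) = 0.1409 + 0.0000 = 0.1409.
Type II error: β = 1 − power = 1 − 0.1409 = 0.8591.

β ≈ 0.859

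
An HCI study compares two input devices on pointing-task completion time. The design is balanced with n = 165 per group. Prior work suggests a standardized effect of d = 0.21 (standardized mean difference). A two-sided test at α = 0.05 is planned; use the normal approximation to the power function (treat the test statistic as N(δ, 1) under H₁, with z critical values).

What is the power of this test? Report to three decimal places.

Power ≈ 0.479

Noncentrality parameter: δ = d·√(n/2) = 0.21 × √(165/2) = 1.9074
Critical value for a two-sided test at α = 0.05: z_{α/2} = 1.960.
Power = Φ(δ − 1.960) + Φ(−δ − 1.960) = Φ(-0.053) + Φ(-3.867) = 0.4790 + 0.0001 = 0.4791.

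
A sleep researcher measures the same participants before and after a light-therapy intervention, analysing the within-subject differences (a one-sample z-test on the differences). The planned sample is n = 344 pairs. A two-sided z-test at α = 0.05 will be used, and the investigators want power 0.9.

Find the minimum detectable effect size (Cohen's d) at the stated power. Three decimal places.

Need Φ(δ − 1.960) = 0.9, so δ = 1.960 + 1.282 = 3.242.
(The second rejection-region term Φ(−δ − z_{α/2}) is negligible and dropped.)
δ = d·√n ⇒ d = δ/√n = 3.242/√344 = 0.1748.

d ≈ 0.175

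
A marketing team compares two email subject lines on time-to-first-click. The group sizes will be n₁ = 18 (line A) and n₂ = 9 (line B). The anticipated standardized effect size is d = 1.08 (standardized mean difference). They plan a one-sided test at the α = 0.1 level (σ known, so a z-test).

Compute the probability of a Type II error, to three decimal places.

Noncentrality parameter: δ = d / √(1/n₁ + 1/n₂) = 1.08 / √(1/18 + 1/9) = 2.6454
One-sided α = 0.1 → critical value z_{0.1} = 1.282.
Power = P(Z > 1.282 − δ) = Φ(1.364) = 0.9137.
Type II error: β = 1 − power = 1 − 0.9137 = 0.0863.

β ≈ 0.086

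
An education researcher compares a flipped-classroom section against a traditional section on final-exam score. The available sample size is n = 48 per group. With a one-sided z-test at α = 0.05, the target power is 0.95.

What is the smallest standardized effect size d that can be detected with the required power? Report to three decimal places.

Required noncentrality: δ = z_{0.05} + z_{0.05} = 1.645 + 1.645 = 3.290.
δ = d·√(n/2) ⇒ d = δ/√(n/2) = 3.290/√(48/2) = 0.6715.

d ≈ 0.672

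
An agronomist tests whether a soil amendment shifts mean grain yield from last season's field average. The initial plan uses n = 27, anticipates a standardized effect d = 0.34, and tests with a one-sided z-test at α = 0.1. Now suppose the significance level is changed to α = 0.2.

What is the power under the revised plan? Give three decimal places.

δ = d·√n = 0.34 × √27 = 1.7667 (unchanged). New critical value: z_{0.2} = 0.842.
Revised power = Φ(δ − 0.842) = Φ(0.925) = 0.8225.

Power ≈ 0.823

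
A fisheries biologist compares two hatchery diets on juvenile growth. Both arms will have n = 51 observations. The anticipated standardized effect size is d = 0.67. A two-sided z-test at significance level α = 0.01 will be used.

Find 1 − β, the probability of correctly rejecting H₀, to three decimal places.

Power ≈ 0.790

Noncentrality parameter: δ = d·√(n/2) = 0.67 × √(51/2) = 3.3833
Two-sided α = 0.01 → critical value z_{0.005} = 2.576.
Power = Φ(δ − 2.576) + Φ(−δ − 2.576) = Φ(0.808) + Φ(-5.959) = 0.7903 + 0.0000 = 0.7903.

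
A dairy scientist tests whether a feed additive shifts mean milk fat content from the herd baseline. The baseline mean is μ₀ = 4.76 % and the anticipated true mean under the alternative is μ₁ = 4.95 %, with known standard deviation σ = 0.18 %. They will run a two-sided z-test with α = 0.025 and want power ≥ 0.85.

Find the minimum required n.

Standardized effect: d = |μ₁ − μ₀| / σ = |4.95 − 4.76| / 0.18 = 1.0556
Set Φ(δ − 2.241) = 0.85; then δ − 2.241 = Φ⁻¹(0.85) = 1.036, giving δ = 3.278.
(For δ > 0 the lower-tail rejection region contributes negligibly to power, so the one-term inversion is standard.)
δ = d·√n ⇒ n = (δ/d)² = (3.278 / 1.0556)² = 9.64.
Round up to the next whole unit.

n = 10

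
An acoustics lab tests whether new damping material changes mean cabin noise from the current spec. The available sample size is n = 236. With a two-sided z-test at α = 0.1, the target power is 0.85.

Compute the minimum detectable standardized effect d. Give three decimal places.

d ≈ 0.175

Need Φ(δ − 1.645) = 0.85, so δ = 1.645 + 1.036 = 2.681.
(Lower-tail contribution to power is negligible for δ > 0.)
δ = d·√n ⇒ d = δ/√n = 2.681/√236 = 0.1745.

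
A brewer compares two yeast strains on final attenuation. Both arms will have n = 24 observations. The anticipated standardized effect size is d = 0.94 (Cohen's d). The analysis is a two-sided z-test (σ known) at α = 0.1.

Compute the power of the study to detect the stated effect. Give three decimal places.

Noncentrality parameter: δ = d·√(n/2) = 0.94 × √(24/2) = 3.2563
Critical value for a two-sided test at α = 0.1: z_{α/2} = 1.645.
Power = Φ(δ − 1.645) + Φ(−δ − 1.645) = Φ(1.611) + Φ(-4.901) = 0.9465 + 0.0000 = 0.9465.

Power ≈ 0.946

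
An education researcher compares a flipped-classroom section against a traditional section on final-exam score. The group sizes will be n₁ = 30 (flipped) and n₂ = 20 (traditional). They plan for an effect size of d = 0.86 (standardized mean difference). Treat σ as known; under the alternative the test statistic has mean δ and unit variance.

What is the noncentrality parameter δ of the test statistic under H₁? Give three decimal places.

δ ≈ 2.979

The noncentrality parameter scales effect size by the design's sample-size factor: δ = d / √(1/n₁ + 1/n₂) = 0.86 / √(1/30 + 1/20) = 2.9791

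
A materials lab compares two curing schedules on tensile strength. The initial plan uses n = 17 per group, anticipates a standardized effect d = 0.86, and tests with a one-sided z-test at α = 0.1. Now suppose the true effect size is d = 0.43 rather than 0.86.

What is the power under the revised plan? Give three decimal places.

With d = 0.43: δ = d·√(n/2) = 0.43 × √(17/2) = 1.2537. Critical value z_{0.1} = 1.282.
Revised power = P(Z > 1.282 − δ) = Φ(-0.028) = 0.4889.

Power ≈ 0.489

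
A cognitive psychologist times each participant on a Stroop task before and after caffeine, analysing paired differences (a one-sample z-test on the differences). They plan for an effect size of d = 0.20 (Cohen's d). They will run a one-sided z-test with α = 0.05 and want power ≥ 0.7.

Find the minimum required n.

Set Φ(δ − 1.645) = 0.7; then δ − 1.645 = Φ⁻¹(0.7) = 0.524, giving δ = 2.169.
δ = d·√n ⇒ n = (δ/d)² = (2.169 / 0.20)² = 117.64.
Rounding up, n = 118.

n = 118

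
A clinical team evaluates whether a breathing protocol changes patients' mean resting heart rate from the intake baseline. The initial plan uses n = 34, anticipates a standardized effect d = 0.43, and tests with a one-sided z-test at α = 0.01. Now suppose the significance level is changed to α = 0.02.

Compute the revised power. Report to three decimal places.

δ = d·√n = 0.43 × √34 = 2.5073 (unchanged). New critical value: z_{0.02} = 2.054.
Revised power = P(Z > 2.054 − δ) = Φ(0.454) = 0.6749.

Power ≈ 0.675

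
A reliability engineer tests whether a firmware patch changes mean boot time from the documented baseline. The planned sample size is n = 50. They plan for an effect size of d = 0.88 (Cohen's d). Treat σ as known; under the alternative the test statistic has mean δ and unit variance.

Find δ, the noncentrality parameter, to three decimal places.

The noncentrality parameter scales effect size by the design's sample-size factor: δ = d·√n = 0.88 × √50 = 6.2225

δ ≈ 6.223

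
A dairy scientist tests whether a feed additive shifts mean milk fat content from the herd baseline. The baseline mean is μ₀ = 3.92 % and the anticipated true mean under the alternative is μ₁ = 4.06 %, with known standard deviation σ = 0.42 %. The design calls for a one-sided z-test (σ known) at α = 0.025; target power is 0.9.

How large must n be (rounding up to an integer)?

Standardized effect: d = |μ₁ − μ₀| / σ = |4.06 − 3.92| / 0.42 = 0.3333
For power 0.9 need Φ(δ − z_{0.025}) = 0.9, so δ = z_{0.025} + z_{0.10} = 1.960 + 1.282 = 3.242.
δ = d·√n ⇒ n = (δ/d)² = (3.242 / 0.3333)² = 94.57.
Rounding up, n = 95.

n = 95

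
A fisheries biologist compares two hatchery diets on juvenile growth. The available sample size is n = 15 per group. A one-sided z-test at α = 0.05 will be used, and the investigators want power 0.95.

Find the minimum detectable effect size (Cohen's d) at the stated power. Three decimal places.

d ≈ 1.201

Required noncentrality: δ = z_{0.05} + z_{0.05} = 1.645 + 1.645 = 3.290.
δ = d·√(n/2) ⇒ d = δ/√(n/2) = 3.290/√(15/2) = 1.2012.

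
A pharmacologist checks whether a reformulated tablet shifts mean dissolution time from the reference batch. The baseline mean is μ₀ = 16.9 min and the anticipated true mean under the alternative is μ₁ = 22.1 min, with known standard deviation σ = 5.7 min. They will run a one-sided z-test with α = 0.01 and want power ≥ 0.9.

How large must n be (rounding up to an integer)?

Standardized effect: d = |μ₁ − μ₀| / σ = |22.1 − 16.9| / 5.7 = 0.9123
For power 0.9 need Φ(δ − z_{0.01}) = 0.9, so δ = z_{0.01} + z_{0.10} = 2.326 + 1.282 = 3.608.
δ = d·√n ⇒ n = (δ/d)² = (3.608 / 0.9123)² = 15.64.
Rounding up, n = 16.

n = 16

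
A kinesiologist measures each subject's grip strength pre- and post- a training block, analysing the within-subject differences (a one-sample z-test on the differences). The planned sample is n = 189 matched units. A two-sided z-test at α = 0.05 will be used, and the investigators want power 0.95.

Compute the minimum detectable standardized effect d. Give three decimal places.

d ≈ 0.262

Required noncentrality: δ = z_{0.025} + z_{0.05} = 1.960 + 1.645 = 3.605.
(The second rejection-region term Φ(−δ − z_{α/2}) is negligible and dropped.)
δ = d·√n ⇒ d = δ/√n = 3.605/√189 = 0.2622.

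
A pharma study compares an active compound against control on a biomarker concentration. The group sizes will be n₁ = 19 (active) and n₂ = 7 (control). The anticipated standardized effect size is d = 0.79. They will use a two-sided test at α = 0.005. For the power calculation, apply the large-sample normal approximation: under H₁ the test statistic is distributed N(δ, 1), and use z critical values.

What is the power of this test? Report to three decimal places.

Noncentrality parameter: δ = d / √(1/n₁ + 1/n₂) = 0.79 / √(1/19 + 1/7) = 1.7868
Critical value for a two-sided test at α = 0.005: z_{α/2} = 2.807.
Power = Φ(δ − 2.807) + Φ(−δ − 2.807) = Φ(-1.020) + Φ(-4.594) = 0.1538 + 0.0000 = 0.1538.

Power ≈ 0.154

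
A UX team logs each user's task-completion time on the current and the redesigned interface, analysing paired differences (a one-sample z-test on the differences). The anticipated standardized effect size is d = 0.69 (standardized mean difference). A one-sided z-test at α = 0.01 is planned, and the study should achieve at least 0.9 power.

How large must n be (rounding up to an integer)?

n = 28

Set Φ(δ − 2.326) = 0.9; then δ − 2.326 = Φ⁻¹(0.9) = 1.282, giving δ = 3.608.
δ = d·√n ⇒ n = (δ/d)² = (3.608 / 0.69)² = 27.34.
Round up to the next whole unit.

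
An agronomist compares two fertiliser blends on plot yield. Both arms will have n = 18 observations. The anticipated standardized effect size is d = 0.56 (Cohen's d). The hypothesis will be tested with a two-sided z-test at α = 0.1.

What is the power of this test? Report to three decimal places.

Noncentrality parameter: δ = d·√(n/2) = 0.56 × √(18/2) = 1.6800
Two-sided α = 0.1 → critical value z_{0.05} = 1.645.
Power = Φ(δ − 1.645) + Φ(−δ − 1.645) = Φ(0.035) + Φ(-3.325) = 0.5140 + 0.0004 = 0.5145.

Power ≈ 0.514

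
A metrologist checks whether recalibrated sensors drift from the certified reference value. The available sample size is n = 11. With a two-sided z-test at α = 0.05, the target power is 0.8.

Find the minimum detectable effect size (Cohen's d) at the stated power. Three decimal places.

d ≈ 0.845

Required noncentrality: δ = z_{0.025} + z_{0.20} = 1.960 + 0.842 = 2.802.
(The second rejection-region term Φ(−δ − z_{α/2}) is negligible and dropped.)
δ = d·√n ⇒ d = δ/√n = 2.802/√11 = 0.8447.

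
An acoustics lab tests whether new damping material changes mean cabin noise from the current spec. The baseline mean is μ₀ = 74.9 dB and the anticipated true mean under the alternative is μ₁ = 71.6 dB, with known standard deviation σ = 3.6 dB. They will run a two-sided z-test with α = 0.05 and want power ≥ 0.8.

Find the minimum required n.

n = 10

Standardized effect: d = |μ₁ − μ₀| / σ = |71.6 − 74.9| / 3.6 = 0.9167
Set Φ(δ − 1.960) = 0.8; then δ − 1.960 = Φ⁻¹(0.8) = 0.842, giving δ = 2.802.
(For δ > 0 the lower-tail rejection region contributes negligibly to power, so the one-term inversion is standard.)
δ = d·√n ⇒ n = (δ/d)² = (2.802 / 0.9167)² = 9.34.
Rounding up, n = 10.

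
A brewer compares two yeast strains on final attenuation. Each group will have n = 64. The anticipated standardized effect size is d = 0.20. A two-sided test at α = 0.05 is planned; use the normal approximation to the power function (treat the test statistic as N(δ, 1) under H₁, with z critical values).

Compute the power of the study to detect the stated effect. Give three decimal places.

Noncentrality parameter: δ = d·√(n/2) = 0.20 × √(64/2) = 1.1314
Critical value for a two-sided test at α = 0.05: z_{α/2} = 1.960.
Power = Φ(δ − 1.960) + Φ(−δ − 1.960) = Φ(-0.829) + Φ(-3.091) = 0.2037 + 0.0010 = 0.2047.

Power ≈ 0.205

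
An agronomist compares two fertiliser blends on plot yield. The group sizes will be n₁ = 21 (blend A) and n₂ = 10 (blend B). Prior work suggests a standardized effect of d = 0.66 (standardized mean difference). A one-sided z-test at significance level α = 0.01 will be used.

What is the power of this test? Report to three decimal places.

Power ≈ 0.271

Noncentrality parameter: δ = d / √(1/n₁ + 1/n₂) = 0.66 / √(1/21 + 1/10) = 1.7178
One-sided α = 0.01 → critical value z_{0.01} = 2.326.
Power = P(Z > 2.326 − δ) = Φ(-0.609) = 0.2714.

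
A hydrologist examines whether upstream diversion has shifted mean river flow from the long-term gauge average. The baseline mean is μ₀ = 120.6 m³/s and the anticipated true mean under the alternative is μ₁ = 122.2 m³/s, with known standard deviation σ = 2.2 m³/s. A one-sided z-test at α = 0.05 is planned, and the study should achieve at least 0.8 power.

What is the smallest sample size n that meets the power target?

n = 12

Standardized effect: d = |μ₁ − μ₀| / σ = |122.2 − 120.6| / 2.2 = 0.7273
For power 0.8 need Φ(δ − z_{0.05}) = 0.8, so δ = z_{0.05} + z_{0.20} = 1.645 + 0.842 = 2.486.
δ = d·√n ⇒ n = (δ/d)² = (2.486 / 0.7273)² = 11.69.
Round up to the next whole unit.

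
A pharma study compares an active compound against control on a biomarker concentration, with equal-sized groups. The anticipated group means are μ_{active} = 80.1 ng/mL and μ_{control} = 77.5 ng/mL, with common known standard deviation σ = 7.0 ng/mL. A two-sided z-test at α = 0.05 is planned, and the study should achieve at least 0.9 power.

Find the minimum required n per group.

Standardized effect: d = |μ_{active} − μ_{control}| / σ = |80.1 − 77.5| / 7.0 = 0.3714
For power 0.9 need Φ(δ − z_{0.025}) = 0.9, so δ = z_{0.025} + z_{0.10} = 1.960 + 1.282 = 3.242.
(Ignoring the negligible lower-tail rejection probability gives the usual closed-form inversion.)
δ = d·√(n/2) ⇒ n = 2(δ/d)² = 2 × (3.242 / 0.3714)² = 152.33.
Round up to the next whole unit.

n = 153 per group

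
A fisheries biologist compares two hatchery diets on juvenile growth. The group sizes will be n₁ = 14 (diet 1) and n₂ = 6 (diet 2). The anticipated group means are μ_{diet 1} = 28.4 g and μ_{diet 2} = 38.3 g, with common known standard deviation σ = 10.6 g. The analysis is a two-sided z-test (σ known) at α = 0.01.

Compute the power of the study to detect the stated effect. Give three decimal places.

Power ≈ 0.254

Standardized effect: d = |μ_{diet 1} − μ_{diet 2}| / σ = |28.4 − 38.3| / 10.6 = 0.9340
Noncentrality parameter: δ = d / √(1/n₁ + 1/n₂) = 0.9340 / √(1/14 + 1/6) = 1.9141
Critical value for a two-sided test at α = 0.01: z_{α/2} = 2.576.
Power = Φ(δ − 2.576) + Φ(−δ − 2.576) = Φ(-0.662) + Φ(-4.490) = 0.2541 + 0.0000 = 0.2541.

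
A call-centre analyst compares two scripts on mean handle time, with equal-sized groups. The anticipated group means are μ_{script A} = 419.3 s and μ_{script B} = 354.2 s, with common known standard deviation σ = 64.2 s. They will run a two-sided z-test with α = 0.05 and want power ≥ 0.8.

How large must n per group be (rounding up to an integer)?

n = 16 per group

Standardized effect: d = |μ_{script A} − μ_{script B}| / σ = |419.3 − 354.2| / 64.2 = 1.0140
Set Φ(δ − 1.960) = 0.8; then δ − 1.960 = Φ⁻¹(0.8) = 0.842, giving δ = 2.802.
(The Φ(−δ − z_{α/2}) term is vanishingly small for δ > 0 and is dropped in the standard sample-size formula.)
δ = d·√(n/2) ⇒ n = 2(δ/d)² = 2 × (2.802 / 1.0140)² = 15.27.
Round up to the next whole unit.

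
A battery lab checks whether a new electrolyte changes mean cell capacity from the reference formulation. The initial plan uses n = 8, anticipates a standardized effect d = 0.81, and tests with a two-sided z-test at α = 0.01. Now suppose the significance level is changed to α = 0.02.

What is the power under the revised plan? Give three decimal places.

δ = d·√n = 0.81 × √8 = 2.2910 (unchanged). New critical value: z_{0.01} = 2.326.
Revised power = Φ(δ − 2.326) + Φ(−δ − 2.326) = Φ(-0.035) + Φ(-4.617) = 0.4859 + 0.0000 = 0.4859.

Power ≈ 0.486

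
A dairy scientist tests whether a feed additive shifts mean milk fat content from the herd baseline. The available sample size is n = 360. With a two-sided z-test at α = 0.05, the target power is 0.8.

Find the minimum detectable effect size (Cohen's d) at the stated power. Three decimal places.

d ≈ 0.148

Need Φ(δ − 1.960) = 0.8, so δ = 1.960 + 0.842 = 2.802.
(The second rejection-region term Φ(−δ − z_{α/2}) is negligible and dropped.)
δ = d·√n ⇒ d = δ/√n = 2.802/√360 = 0.1477.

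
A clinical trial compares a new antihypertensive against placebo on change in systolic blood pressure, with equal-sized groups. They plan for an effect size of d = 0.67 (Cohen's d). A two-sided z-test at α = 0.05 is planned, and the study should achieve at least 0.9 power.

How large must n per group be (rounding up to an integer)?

For power 0.9 need Φ(δ − z_{0.025}) = 0.9, so δ = z_{0.025} + z_{0.10} = 1.960 + 1.282 = 3.242.
(For δ > 0 the lower-tail rejection region contributes negligibly to power, so the one-term inversion is standard.)
δ = d·√(n/2) ⇒ n = 2(δ/d)² = 2 × (3.242 / 0.67)² = 46.81.
Rounding up, n = 47 per group.

n = 47 per group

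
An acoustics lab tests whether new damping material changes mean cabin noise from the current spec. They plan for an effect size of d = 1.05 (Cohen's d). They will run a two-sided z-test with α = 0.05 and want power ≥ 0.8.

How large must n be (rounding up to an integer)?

Set Φ(δ − 1.960) = 0.8; then δ − 1.960 = Φ⁻¹(0.8) = 0.842, giving δ = 2.802.
(Ignoring the negligible lower-tail rejection probability gives the usual closed-form inversion.)
δ = d·√n ⇒ n = (δ/d)² = (2.802 / 1.05)² = 7.12.
Round up to the next whole unit.

n = 8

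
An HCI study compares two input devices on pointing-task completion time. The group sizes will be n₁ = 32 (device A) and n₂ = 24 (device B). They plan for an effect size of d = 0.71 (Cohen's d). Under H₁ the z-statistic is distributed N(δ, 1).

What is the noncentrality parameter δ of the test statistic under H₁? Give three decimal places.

δ = d / √(1/n₁ + 1/n₂) = 0.71 / √(1/32 + 1/24) = 2.6293

δ ≈ 2.629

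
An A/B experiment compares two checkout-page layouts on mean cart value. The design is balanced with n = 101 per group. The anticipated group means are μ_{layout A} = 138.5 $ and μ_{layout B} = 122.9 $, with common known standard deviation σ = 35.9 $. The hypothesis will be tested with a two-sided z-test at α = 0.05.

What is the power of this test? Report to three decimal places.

Power ≈ 0.870

Standardized effect: d = |μ_{layout A} − μ_{layout B}| / σ = |138.5 − 122.9| / 35.9 = 0.4345
Noncentrality parameter: δ = d·√(n/2) = 0.4345 × √(101/2) = 3.0880
Critical value for a two-sided test at α = 0.05: z_{α/2} = 1.960.
Power = Φ(δ − 1.960) + Φ(−δ − 1.960) = Φ(1.128) + Φ(-5.048) = 0.8703 + 0.0000 = 0.8703.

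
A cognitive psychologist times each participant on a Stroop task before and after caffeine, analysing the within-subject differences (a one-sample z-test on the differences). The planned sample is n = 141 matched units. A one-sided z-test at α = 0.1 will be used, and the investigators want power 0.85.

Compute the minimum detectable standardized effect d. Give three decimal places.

d ≈ 0.195

Required noncentrality: δ = z_{0.1} + z_{0.15} = 1.282 + 1.036 = 2.318.
δ = d·√n ⇒ d = δ/√n = 2.318/√141 = 0.1952.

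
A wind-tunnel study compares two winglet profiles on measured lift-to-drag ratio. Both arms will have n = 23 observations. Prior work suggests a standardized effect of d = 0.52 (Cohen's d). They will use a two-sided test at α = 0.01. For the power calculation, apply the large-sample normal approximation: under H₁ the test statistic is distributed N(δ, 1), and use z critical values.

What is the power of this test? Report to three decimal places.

Noncentrality parameter: δ = d·√(n/2) = 0.52 × √(23/2) = 1.7634
Critical value for a two-sided test at α = 0.01: z_{α/2} = 2.576.
Power = Φ(δ − 2.576) + Φ(−δ − 2.576) = Φ(-0.812) + Φ(-4.339) = 0.2083 + 0.0000 = 0.2083.

Power ≈ 0.208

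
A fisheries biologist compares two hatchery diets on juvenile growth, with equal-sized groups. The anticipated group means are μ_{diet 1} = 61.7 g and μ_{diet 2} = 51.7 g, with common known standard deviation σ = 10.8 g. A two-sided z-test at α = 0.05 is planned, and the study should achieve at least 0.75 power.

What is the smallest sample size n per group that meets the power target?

Standardized effect: d = |μ_{diet 1} − μ_{diet 2}| / σ = |61.7 − 51.7| / 10.8 = 0.9259
For power 0.75 need Φ(δ − z_{0.025}) = 0.75, so δ = z_{0.025} + z_{0.25} = 1.960 + 0.674 = 2.634.
(Ignoring the negligible lower-tail rejection probability gives the usual closed-form inversion.)
δ = d·√(n/2) ⇒ n = 2(δ/d)² = 2 × (2.634 / 0.9259)² = 16.19.
Rounding up, n = 17 per group.

n = 17 per group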